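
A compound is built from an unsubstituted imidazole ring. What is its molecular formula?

C3H4N2

Atom tally by fragment:
  imidazole ring core → C:3 H:4 N:2
Element totals:
  C: 3
  H: 4
  N: 2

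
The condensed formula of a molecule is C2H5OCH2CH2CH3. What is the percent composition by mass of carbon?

68.13%

Element totals:
  C: 5
  H: 12
  O: 1
Molecular formula: C5H12O.
Molar mass = 88.150 g/mol.
Mass from C: 5 × 12.011 = 60.055 g/mol.
%C = 60.055 / 88.150 × 100 = 68.13%.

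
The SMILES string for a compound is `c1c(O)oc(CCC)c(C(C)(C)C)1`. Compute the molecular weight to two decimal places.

Atom tally by fragment:
  furan ring core → C:4 H:4 O:1
  (− 3 ring H displaced by substituents)
  + OH → O:1 H:1
  + CH2CH2CH3 → C:3 H:7
  + C(CH3)3 → C:4 H:9
Element totals:
  C: 11
  H: 18
  O: 2
Molecular formula: C11H18O2.
  M = 11(12.011) + 18(1.008) + 2(15.999)
    = 132.121 + 18.144 + 31.998 = 182.263

182.26 g/mol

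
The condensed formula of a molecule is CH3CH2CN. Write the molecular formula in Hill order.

C3H5N

Atom tally by fragment:
  CH3 → C:1 H:3
  CH2CN → C:2 H:2 N:1
Element totals:
  C: 3
  H: 5
  N: 1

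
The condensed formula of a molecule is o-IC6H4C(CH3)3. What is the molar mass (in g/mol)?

260.12 g/mol

Atom tally by fragment:
  benzene ring core → C:6 H:6
  (− 2 ring H displaced by substituents)
  + I → I:1
  + C(CH3)3 → C:4 H:9
Element totals:
  C: 10
  H: 13
  I: 1
Molecular formula: C10H13I.
  M = 10(12.011) + 13(1.008) + 126.904
    = 120.110 + 13.104 + 126.904 = 260.118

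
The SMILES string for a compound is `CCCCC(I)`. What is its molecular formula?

C5H11I

Atom tally by fragment:
  CH3 → C:1 H:3
  CH2 → C:1 H:2
  CH2 → C:1 H:2
  CH2 → C:1 H:2
  CH2I → C:1 H:2 I:1
Element totals:
  C: 5
  H: 11
  I: 1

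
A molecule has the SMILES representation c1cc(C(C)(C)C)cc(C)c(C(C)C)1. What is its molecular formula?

C14H22

Atom tally by fragment:
  benzene ring core → C:6 H:6
  (− 3 ring H displaced by substituents)
  + C(CH3)3 → C:4 H:9
  + CH3 → C:1 H:3
  + CH(CH3)2 → C:3 H:7
Element totals:
  C: 14
  H: 22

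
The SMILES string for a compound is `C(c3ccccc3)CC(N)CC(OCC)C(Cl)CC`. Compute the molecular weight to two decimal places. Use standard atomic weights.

283.84 g/mol

Atom tally by fragment:
  C6H5CH2 → C:7 H:7
  CH2 → C:1 H:2
  CH(NH2) → C:1 H:3 N:1
  CH2 → C:1 H:2
  CH(OC2H5) → C:3 H:6 O:1
  CH(Cl) → C:1 H:1 Cl:1
  CH2 → C:1 H:2
  CH3 → C:1 H:3
Element totals:
  C: 16
  H: 26
  Cl: 1
  N: 1
  O: 1
Molecular formula: C16H26ClNO.
  M = 16(12.011) + 26(1.008) + 35.45 + 14.007 + 15.999
    = 192.176 + 26.208 + 35.450 + 14.007 + 15.999 = 283.840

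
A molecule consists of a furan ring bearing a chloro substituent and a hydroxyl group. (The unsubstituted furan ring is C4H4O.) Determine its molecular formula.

Atom tally by fragment:
  furan ring core → C:4 H:4 O:1
  (− 2 ring H displaced by substituents)
  + Cl → Cl:1
  + OH → O:1 H:1
Element totals:
  C: 4
  H: 3
  Cl: 1
  O: 2

C4H3ClO2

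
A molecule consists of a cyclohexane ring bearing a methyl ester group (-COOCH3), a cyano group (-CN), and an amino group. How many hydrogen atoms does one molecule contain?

14

Atom tally by fragment:
  cyclohexane ring core → C:6 H:12
  (− 3 ring H displaced by substituents)
  + COOCH3 → C:2 H:3 O:2
  + CN → C:1 N:1
  + NH2 → N:1 H:2
Element totals:
  C: 9
  H: 14
  N: 2
  O: 2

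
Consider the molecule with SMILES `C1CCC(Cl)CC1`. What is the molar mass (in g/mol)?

118.60 g/mol

Atom tally by fragment:
  cyclohexane ring core → C:6 H:12
  (− 1 ring H displaced by substituents)
  + Cl → Cl:1
Element totals:
  C: 6
  H: 11
  Cl: 1
Molecular formula: C6H11Cl.
  M = 6(12.011) + 11(1.008) + 35.45
    = 72.066 + 11.088 + 35.450 = 118.604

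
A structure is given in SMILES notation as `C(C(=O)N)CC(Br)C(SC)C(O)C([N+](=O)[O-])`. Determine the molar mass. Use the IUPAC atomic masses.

Atom tally by fragment:
  H2NOCCH2 → C:2 H:4 O:1 N:1
  CH2 → C:1 H:2
  CH(Br) → C:1 H:1 Br:1
  CH(SCH3) → C:2 H:4 S:1
  CH(OH) → C:1 H:2 O:1
  CH2NO2 → C:1 H:2 N:1 O:2
Element totals:
  C: 8
  H: 15
  Br: 1
  N: 2
  O: 4
  S: 1
Molecular formula: C8H15BrN2O4S.
  M = 8(12.011) + 15(1.008) + 79.904 + 2(14.007) + 4(15.999) + 32.06
    = 96.088 + 15.120 + 79.904 + 28.014 + 63.996 + 32.060 = 315.182

315.18 g/mol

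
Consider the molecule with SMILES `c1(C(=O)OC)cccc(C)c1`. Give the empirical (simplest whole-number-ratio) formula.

C9H10O2

Atom tally by fragment:
  benzene ring core → C:6 H:6
  (− 2 ring H displaced by substituents)
  + COOCH3 → C:2 H:3 O:2
  + CH3 → C:1 H:3
Element totals:
  C: 9
  H: 10
  O: 2
Molecular formula: C9H10O2.
gcd of subscripts (9, 10, 2) = 1, so the empirical formula equals the molecular formula.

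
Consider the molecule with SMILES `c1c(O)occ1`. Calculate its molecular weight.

84.07 g/mol

Atom tally by fragment:
  furan ring core → C:4 H:4 O:1
  (− 1 ring H displaced by substituents)
  + OH → O:1 H:1
Element totals:
  C: 4
  H: 4
  O: 2
Molecular formula: C4H4O2.
  M = 4(12.011) + 4(1.008) + 2(15.999)
    = 48.044 + 4.032 + 31.998 = 84.074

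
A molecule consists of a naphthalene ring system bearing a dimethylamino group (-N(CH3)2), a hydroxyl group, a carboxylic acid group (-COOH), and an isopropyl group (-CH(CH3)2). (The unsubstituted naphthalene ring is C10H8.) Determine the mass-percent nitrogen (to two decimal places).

Atom tally by fragment:
  naphthalene ring system core → C:10 H:8
  (− 4 ring H displaced by substituents)
  + N(CH3)2 → N:1 C:2 H:6
  + OH → O:1 H:1
  + COOH → C:1 H:1 O:2
  + CH(CH3)2 → C:3 H:7
Element totals:
  C: 16
  H: 19
  N: 1
  O: 3
Molecular formula: C16H19NO3.
Molar mass = 273.332 g/mol.
Mass from N: 1 × 14.007 = 14.007 g/mol.
%N = 14.007 / 273.332 × 100 = 5.12%.

5.12%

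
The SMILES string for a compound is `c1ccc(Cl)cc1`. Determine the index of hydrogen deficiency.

4

Atom tally by fragment:
  benzene ring core → C:6 H:6
  (− 1 ring H displaced by substituents)
  + Cl → Cl:1
Element totals:
  C: 6
  H: 5
  Cl: 1
Molecular formula: C6H5Cl.
DoU = (2C + 2 + N − H − X) / 2 = (2·6 + 2 + 0 − 5 − 1) / 2 = 4.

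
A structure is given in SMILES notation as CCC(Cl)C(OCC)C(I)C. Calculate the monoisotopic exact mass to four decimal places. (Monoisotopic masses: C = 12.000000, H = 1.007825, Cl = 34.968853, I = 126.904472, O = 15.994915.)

289.9934

Atom tally by fragment:
  CH3 → C:1 H:3
  CH2 → C:1 H:2
  CH(Cl) → C:1 H:1 Cl:1
  CH(OC2H5) → C:3 H:6 O:1
  CH(I) → C:1 H:1 I:1
  CH3 → C:1 H:3
Element totals:
  C: 8
  H: 16
  Cl: 1
  I: 1
  O: 1
Molecular formula: C8H16ClIO.
  M = 8(12.0) + 16(1.007825) + 34.968853 + 126.904472 + 15.994915
    = 96.000000 + 16.125200 + 34.968853 + 126.904472 + 15.994915 = 289.993440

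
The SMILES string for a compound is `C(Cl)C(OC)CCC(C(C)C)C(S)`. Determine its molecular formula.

C10H21ClOS

Atom tally by fragment:
  ClCH2 → C:1 H:2 Cl:1
  CH(OCH3) → C:2 H:4 O:1
  CH2 → C:1 H:2
  CH2 → C:1 H:2
  CH(CH(CH3)2) → C:4 H:8
  CH2SH → C:1 H:3 S:1
Element totals:
  C: 10
  H: 21
  Cl: 1
  O: 1
  S: 1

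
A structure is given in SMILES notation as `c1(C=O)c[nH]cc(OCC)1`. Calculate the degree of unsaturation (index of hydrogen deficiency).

4

Atom tally by fragment:
  pyrrole ring core → C:4 H:5 N:1
  (− 2 ring H displaced by substituents)
  + CHO → C:1 H:1 O:1
  + OC2H5 → C:2 H:5 O:1
Element totals:
  C: 7
  H: 9
  N: 1
  O: 2
Molecular formula: C7H9NO2.
DoU = (2C + 2 + N − H − X) / 2 = (2·7 + 2 + 1 − 9 − 0) / 2 = 4.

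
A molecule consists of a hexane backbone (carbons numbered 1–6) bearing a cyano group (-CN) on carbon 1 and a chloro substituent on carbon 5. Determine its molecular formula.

C7H12ClN

Atom tally by fragment:
  NCCH2 → C:2 H:2 N:1
  CH2 → C:1 H:2
  CH2 → C:1 H:2
  CH2 → C:1 H:2
  CH(Cl) → C:1 H:1 Cl:1
  CH3 → C:1 H:3
Element totals:
  C: 7
  H: 12
  Cl: 1
  N: 1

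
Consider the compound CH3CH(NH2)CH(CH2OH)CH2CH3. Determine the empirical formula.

C6H15NO

Element totals:
  C: 6
  H: 15
  N: 1
  O: 1
Molecular formula: C6H15NO.
gcd of subscripts (6, 15, 1, 1) = 1, so the empirical formula equals the molecular formula.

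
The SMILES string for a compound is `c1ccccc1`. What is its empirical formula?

Atom tally by fragment:
  benzene ring core → C:6 H:6
Element totals:
  C: 6
  H: 6
Molecular formula: C6H6.
gcd of subscripts = 6; dividing each by 6:
  C: 6/6 = 1
  H: 6/6 = 1

CH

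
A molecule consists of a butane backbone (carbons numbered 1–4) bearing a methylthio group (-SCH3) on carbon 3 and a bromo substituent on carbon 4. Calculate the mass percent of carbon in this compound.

Atom tally by fragment:
  CH3 → C:1 H:3
  CH2 → C:1 H:2
  CH(SCH3) → C:2 H:4 S:1
  CH2Br → C:1 H:2 Br:1
Element totals:
  C: 5
  H: 11
  Br: 1
  S: 1
Molecular formula: C5H11BrS.
Molar mass = 183.107 g/mol.
Mass from C: 5 × 12.011 = 60.055 g/mol.
%C = 60.055 / 183.107 × 100 = 32.80%.

32.80%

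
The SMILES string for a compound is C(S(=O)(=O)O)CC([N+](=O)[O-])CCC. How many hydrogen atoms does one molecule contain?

Atom tally by fragment:
  HO3SCH2 → C:1 H:3 S:1 O:3
  CH2 → C:1 H:2
  CH(NO2) → C:1 H:1 N:1 O:2
  CH2 → C:1 H:2
  CH2 → C:1 H:2
  CH3 → C:1 H:3
Element totals:
  C: 6
  H: 13
  N: 1
  O: 5
  S: 1

13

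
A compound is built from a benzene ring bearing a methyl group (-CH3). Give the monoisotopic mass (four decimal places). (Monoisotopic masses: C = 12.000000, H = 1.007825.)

92.0626

Atom tally by fragment:
  benzene ring core → C:6 H:6
  (− 1 ring H displaced by substituents)
  + CH3 → C:1 H:3
Element totals:
  C: 7
  H: 8
Molecular formula: C7H8.
  M = 7(12.0) + 8(1.007825)
    = 84.000000 + 8.062600 = 92.062600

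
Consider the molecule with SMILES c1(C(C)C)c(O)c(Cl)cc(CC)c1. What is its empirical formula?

C11H15ClO

Atom tally by fragment:
  benzene ring core → C:6 H:6
  (− 4 ring H displaced by substituents)
  + CH(CH3)2 → C:3 H:7
  + OH → O:1 H:1
  + Cl → Cl:1
  + C2H5 → C:2 H:5
Element totals:
  C: 11
  H: 15
  Cl: 1
  O: 1
Molecular formula: C11H15ClO.
gcd of subscripts (11, 1, 15, 1) = 1, so the empirical formula equals the molecular formula.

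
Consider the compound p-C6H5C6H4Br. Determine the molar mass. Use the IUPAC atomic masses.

Element totals:
  C: 12
  H: 9
  Br: 1
Molecular formula: C12H9Br.
  M = 12(12.011) + 9(1.008) + 79.904
    = 144.132 + 9.072 + 79.904 = 233.108

233.11 g/mol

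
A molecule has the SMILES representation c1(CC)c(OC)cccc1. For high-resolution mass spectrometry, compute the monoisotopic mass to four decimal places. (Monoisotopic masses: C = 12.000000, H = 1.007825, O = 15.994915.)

136.0888

Atom tally by fragment:
  benzene ring core → C:6 H:6
  (− 2 ring H displaced by substituents)
  + C2H5 → C:2 H:5
  + OCH3 → C:1 H:3 O:1
Element totals:
  C: 9
  H: 12
  O: 1
Molecular formula: C9H12O.
  M = 9(12.0) + 12(1.007825) + 15.994915
    = 108.000000 + 12.093900 + 15.994915 = 136.088815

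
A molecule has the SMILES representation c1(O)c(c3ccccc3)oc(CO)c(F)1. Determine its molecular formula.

Atom tally by fragment:
  furan ring core → C:4 H:4 O:1
  (− 4 ring H displaced by substituents)
  + OH → O:1 H:1
  + C6H5 → C:6 H:5
  + CH2OH → C:1 H:3 O:1
  + F → F:1
Element totals:
  C: 11
  H: 9
  F: 1
  O: 3

C11H9FO3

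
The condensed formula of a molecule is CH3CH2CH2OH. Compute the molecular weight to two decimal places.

60.10 g/mol

Element totals:
  C: 3
  H: 8
  O: 1
Molecular formula: C3H8O.
  M = 3(12.011) + 8(1.008) + 15.999
    = 36.033 + 8.064 + 15.999 = 60.096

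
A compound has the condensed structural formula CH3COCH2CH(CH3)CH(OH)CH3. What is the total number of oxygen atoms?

2

Atom tally by fragment:
  CH3COCH2 → C:3 H:5 O:1
  CH(CH3) → C:2 H:4
  CH(OH) → C:1 H:2 O:1
  CH3 → C:1 H:3
Element totals:
  C: 7
  H: 14
  O: 2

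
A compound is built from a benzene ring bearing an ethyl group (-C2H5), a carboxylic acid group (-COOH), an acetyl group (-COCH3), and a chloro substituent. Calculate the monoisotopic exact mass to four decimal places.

226.0397

Atom tally by fragment:
  benzene ring core → C:6 H:6
  (− 4 ring H displaced by substituents)
  + C2H5 → C:2 H:5
  + COOH → C:1 H:1 O:2
  + COCH3 → C:2 H:3 O:1
  + Cl → Cl:1
Element totals:
  C: 11
  H: 11
  Cl: 1
  O: 3
Molecular formula: C11H11ClO3.
  M = 11(12.0) + 11(1.007825) + 34.968853 + 3(15.994915)
    = 132.000000 + 11.086075 + 34.968853 + 47.984745 = 226.039673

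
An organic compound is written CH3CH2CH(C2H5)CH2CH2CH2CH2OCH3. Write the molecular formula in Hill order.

C10H22O

Element totals:
  C: 10
  H: 22
  O: 1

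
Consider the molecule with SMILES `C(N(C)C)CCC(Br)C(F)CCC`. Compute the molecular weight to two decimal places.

254.19 g/mol

Atom tally by fragment:
  (CH3)2NCH2 → C:3 H:8 N:1
  CH2 → C:1 H:2
  CH2 → C:1 H:2
  CH(Br) → C:1 H:1 Br:1
  CH(F) → C:1 H:1 F:1
  CH2 → C:1 H:2
  CH2 → C:1 H:2
  CH3 → C:1 H:3
Element totals:
  C: 10
  H: 21
  Br: 1
  F: 1
  N: 1
Molecular formula: C10H21BrFN.
  M = 10(12.011) + 21(1.008) + 79.904 + 18.998 + 14.007
    = 120.110 + 21.168 + 79.904 + 18.998 + 14.007 = 254.187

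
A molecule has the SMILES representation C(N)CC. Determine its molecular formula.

C3H9N

Atom tally by fragment:
  H2NCH2 → C:1 H:4 N:1
  CH2 → C:1 H:2
  CH3 → C:1 H:3
Element totals:
  C: 3
  H: 9
  N: 1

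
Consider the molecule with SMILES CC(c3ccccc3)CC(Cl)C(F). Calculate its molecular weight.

Atom tally by fragment:
  CH3 → C:1 H:3
  CH(C6H5) → C:7 H:6
  CH2 → C:1 H:2
  CH(Cl) → C:1 H:1 Cl:1
  CH2F → C:1 H:2 F:1
Element totals:
  C: 11
  H: 14
  Cl: 1
  F: 1
Molecular formula: C11H14ClF.
  M = 11(12.011) + 14(1.008) + 35.45 + 18.998
    = 132.121 + 14.112 + 35.450 + 18.998 = 200.681

200.68 g/mol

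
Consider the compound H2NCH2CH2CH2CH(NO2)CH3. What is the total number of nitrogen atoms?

Element totals:
  C: 5
  H: 12
  N: 2
  O: 2

2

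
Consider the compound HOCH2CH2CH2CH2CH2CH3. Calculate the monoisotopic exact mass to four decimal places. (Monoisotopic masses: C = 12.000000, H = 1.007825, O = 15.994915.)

102.1045

Atom tally by fragment:
  HOCH2 → C:1 H:3 O:1
  CH2 → C:1 H:2
  CH2 → C:1 H:2
  CH2 → C:1 H:2
  CH2 → C:1 H:2
  CH3 → C:1 H:3
Element totals:
  C: 6
  H: 14
  O: 1
Molecular formula: C6H14O.
  M = 6(12.0) + 14(1.007825) + 15.994915
    = 72.000000 + 14.109550 + 15.994915 = 102.104465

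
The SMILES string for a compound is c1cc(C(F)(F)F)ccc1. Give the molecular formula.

Atom tally by fragment:
  benzene ring core → C:6 H:6
  (− 1 ring H displaced by substituents)
  + CF3 → C:1 F:3
Element totals:
  C: 7
  H: 5
  F: 3

C7H5F3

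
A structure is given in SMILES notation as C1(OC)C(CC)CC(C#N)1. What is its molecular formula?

Atom tally by fragment:
  cyclobutane ring core → C:4 H:8
  (− 3 ring H displaced by substituents)
  + OCH3 → C:1 H:3 O:1
  + C2H5 → C:2 H:5
  + CN → C:1 N:1
Element totals:
  C: 8
  H: 13
  N: 1
  O: 1

C8H13NO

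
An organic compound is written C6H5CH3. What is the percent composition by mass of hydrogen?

Atom tally by fragment:
  benzene ring core → C:6 H:6
  (− 1 ring H displaced by substituents)
  + CH3 → C:1 H:3
Element totals:
  C: 7
  H: 8
Molecular formula: C7H8.
Molar mass = 92.141 g/mol.
Mass from H: 8 × 1.008 = 8.064 g/mol.
%H = 8.064 / 92.141 × 100 = 8.75%.

8.75%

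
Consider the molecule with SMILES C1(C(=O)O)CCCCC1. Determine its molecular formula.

Atom tally by fragment:
  cyclohexane ring core → C:6 H:12
  (− 1 ring H displaced by substituents)
  + COOH → C:1 H:1 O:2
Element totals:
  C: 7
  H: 12
  O: 2

C7H12O2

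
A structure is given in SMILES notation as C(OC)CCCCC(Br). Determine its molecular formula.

C7H15BrO

Atom tally by fragment:
  CH3OCH2 → C:2 H:5 O:1
  CH2 → C:1 H:2
  CH2 → C:1 H:2
  CH2 → C:1 H:2
  CH2 → C:1 H:2
  CH2Br → C:1 H:2 Br:1
Element totals:
  C: 7
  H: 15
  Br: 1
  O: 1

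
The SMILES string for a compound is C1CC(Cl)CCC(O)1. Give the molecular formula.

Atom tally by fragment:
  cyclohexane ring core → C:6 H:12
  (− 2 ring H displaced by substituents)
  + Cl → Cl:1
  + OH → O:1 H:1
Element totals:
  C: 6
  H: 11
  Cl: 1
  O: 1

C6H11ClO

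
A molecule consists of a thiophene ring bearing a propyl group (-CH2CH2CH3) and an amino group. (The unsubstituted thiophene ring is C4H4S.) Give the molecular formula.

Atom tally by fragment:
  thiophene ring core → C:4 H:4 S:1
  (− 2 ring H displaced by substituents)
  + CH2CH2CH3 → C:3 H:7
  + NH2 → N:1 H:2
Element totals:
  C: 7
  H: 11
  N: 1
  S: 1

C7H11NS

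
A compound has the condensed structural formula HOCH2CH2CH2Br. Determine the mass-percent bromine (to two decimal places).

57.49%

Atom tally by fragment:
  HOCH2CH2 → C:2 H:5 O:1
  CH2Br → C:1 H:2 Br:1
Element totals:
  C: 3
  H: 7
  Br: 1
  O: 1
Molecular formula: C3H7BrO.
Molar mass = 138.992 g/mol.
Mass from Br: 1 × 79.904 = 79.904 g/mol.
%Br = 79.904 / 138.992 × 100 = 57.49%.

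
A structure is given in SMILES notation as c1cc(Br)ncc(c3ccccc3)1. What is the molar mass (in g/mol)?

Atom tally by fragment:
  pyridine ring core → C:5 H:5 N:1
  (− 2 ring H displaced by substituents)
  + Br → Br:1
  + C6H5 → C:6 H:5
Element totals:
  C: 11
  H: 8
  Br: 1
  N: 1
Molecular formula: C11H8BrN.
  M = 11(12.011) + 8(1.008) + 79.904 + 14.007
    = 132.121 + 8.064 + 79.904 + 14.007 = 234.096

234.10 g/mol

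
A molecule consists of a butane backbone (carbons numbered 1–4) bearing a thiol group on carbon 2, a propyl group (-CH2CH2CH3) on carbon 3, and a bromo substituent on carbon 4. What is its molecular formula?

C7H15BrS

Atom tally by fragment:
  CH3 → C:1 H:3
  CH(SH) → C:1 H:2 S:1
  CH(CH2CH2CH3) → C:4 H:8
  CH2Br → C:1 H:2 Br:1
Element totals:
  C: 7
  H: 15
  Br: 1
  S: 1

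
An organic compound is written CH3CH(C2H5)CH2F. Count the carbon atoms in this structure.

Element totals:
  C: 5
  H: 11
  F: 1

5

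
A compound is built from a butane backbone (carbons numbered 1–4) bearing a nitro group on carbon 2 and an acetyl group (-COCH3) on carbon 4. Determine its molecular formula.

C6H11NO3

Atom tally by fragment:
  CH3 → C:1 H:3
  CH(NO2) → C:1 H:1 N:1 O:2
  CH2 → C:1 H:2
  CH2COCH3 → C:3 H:5 O:1
Element totals:
  C: 6
  H: 11
  N: 1
  O: 3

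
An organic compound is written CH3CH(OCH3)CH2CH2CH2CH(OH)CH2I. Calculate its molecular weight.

272.13 g/mol

Atom tally by fragment:
  CH3 → C:1 H:3
  CH(OCH3) → C:2 H:4 O:1
  CH2 → C:1 H:2
  CH2 → C:1 H:2
  CH2 → C:1 H:2
  CH(OH) → C:1 H:2 O:1
  CH2I → C:1 H:2 I:1
Element totals:
  C: 8
  H: 17
  I: 1
  O: 2
Molecular formula: C8H17IO2.
  M = 8(12.011) + 17(1.008) + 126.904 + 2(15.999)
    = 96.088 + 17.136 + 126.904 + 31.998 = 272.126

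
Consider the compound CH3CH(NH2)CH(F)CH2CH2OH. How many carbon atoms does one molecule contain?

Atom tally by fragment:
  CH3 → C:1 H:3
  CH(NH2) → C:1 H:3 N:1
  CH(F) → C:1 H:1 F:1
  CH2CH2OH → C:2 H:5 O:1
Element totals:
  C: 5
  H: 12
  F: 1
  N: 1
  O: 1

5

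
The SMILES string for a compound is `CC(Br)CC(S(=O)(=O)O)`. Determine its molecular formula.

Atom tally by fragment:
  CH3 → C:1 H:3
  CH(Br) → C:1 H:1 Br:1
  CH2 → C:1 H:2
  CH2SO3H → C:1 H:3 S:1 O:3
Element totals:
  C: 4
  H: 9
  Br: 1
  O: 3
  S: 1

C4H9BrO3S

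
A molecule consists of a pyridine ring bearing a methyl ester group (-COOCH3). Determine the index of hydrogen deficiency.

Atom tally by fragment:
  pyridine ring core → C:5 H:5 N:1
  (− 1 ring H displaced by substituents)
  + COOCH3 → C:2 H:3 O:2
Element totals:
  C: 7
  H: 7
  N: 1
  O: 2
Molecular formula: C7H7NO2.
DoU = (2C + 2 + N − H − X) / 2 = (2·7 + 2 + 1 − 7 − 0) / 2 = 5.

5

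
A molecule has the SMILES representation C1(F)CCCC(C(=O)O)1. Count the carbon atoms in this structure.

6

Atom tally by fragment:
  cyclopentane ring core → C:5 H:10
  (− 2 ring H displaced by substituents)
  + F → F:1
  + COOH → C:1 H:1 O:2
Element totals:
  C: 6
  H: 9
  F: 1
  O: 2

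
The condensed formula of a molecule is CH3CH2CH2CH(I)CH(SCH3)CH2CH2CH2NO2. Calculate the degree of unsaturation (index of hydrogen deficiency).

Atom tally by fragment:
  CH3 → C:1 H:3
  CH2 → C:1 H:2
  CH2 → C:1 H:2
  CH(I) → C:1 H:1 I:1
  CH(SCH3) → C:2 H:4 S:1
  CH2 → C:1 H:2
  CH2 → C:1 H:2
  CH2NO2 → C:1 H:2 N:1 O:2
Element totals:
  C: 9
  H: 18
  I: 1
  N: 1
  O: 2
  S: 1
Molecular formula: C9H18INO2S.
DoU = (2C + 2 + N − H − X) / 2 = (2·9 + 2 + 1 − 18 − 1) / 2 = 1.

1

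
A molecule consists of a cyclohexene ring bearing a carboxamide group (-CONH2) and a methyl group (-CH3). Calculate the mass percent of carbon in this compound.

69.03%

Atom tally by fragment:
  cyclohexene ring core → C:6 H:10
  (− 2 ring H displaced by substituents)
  + CONH2 → C:1 H:2 O:1 N:1
  + CH3 → C:1 H:3
Element totals:
  C: 8
  H: 13
  N: 1
  O: 1
Molecular formula: C8H13NO.
Molar mass = 139.198 g/mol.
Mass from C: 8 × 12.011 = 96.088 g/mol.
%C = 96.088 / 139.198 × 100 = 69.03%.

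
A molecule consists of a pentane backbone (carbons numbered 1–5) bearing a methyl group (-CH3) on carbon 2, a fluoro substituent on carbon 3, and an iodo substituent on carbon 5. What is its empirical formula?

Atom tally by fragment:
  CH3 → C:1 H:3
  CH(CH3) → C:2 H:4
  CH(F) → C:1 H:1 F:1
  CH2 → C:1 H:2
  CH2I → C:1 H:2 I:1
Element totals:
  C: 6
  H: 12
  F: 1
  I: 1
Molecular formula: C6H12FI.
gcd of subscripts (6, 1, 12, 1) = 1, so the empirical formula equals the molecular formula.

C6H12FI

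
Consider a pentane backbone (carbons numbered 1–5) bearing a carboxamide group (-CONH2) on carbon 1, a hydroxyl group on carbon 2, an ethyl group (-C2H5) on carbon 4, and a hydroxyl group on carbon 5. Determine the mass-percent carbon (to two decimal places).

Atom tally by fragment:
  H2NOCCH2 → C:2 H:4 O:1 N:1
  CH(OH) → C:1 H:2 O:1
  CH2 → C:1 H:2
  CH(C2H5) → C:3 H:6
  CH2OH → C:1 H:3 O:1
Element totals:
  C: 8
  H: 17
  N: 1
  O: 3
Molecular formula: C8H17NO3.
Molar mass = 175.228 g/mol.
Mass from C: 8 × 12.011 = 96.088 g/mol.
%C = 96.088 / 175.228 × 100 = 54.84%.

54.84%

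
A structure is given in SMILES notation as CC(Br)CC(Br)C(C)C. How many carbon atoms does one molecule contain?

Atom tally by fragment:
  CH3 → C:1 H:3
  CH(Br) → C:1 H:1 Br:1
  CH2 → C:1 H:2
  CH(Br) → C:1 H:1 Br:1
  CH(CH3) → C:2 H:4
  CH3 → C:1 H:3
Element totals:
  C: 7
  H: 14
  Br: 2

7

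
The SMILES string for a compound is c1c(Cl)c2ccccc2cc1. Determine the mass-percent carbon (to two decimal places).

Atom tally by fragment:
  naphthalene ring system core → C:10 H:8
  (− 1 ring H displaced by substituents)
  + Cl → Cl:1
Element totals:
  C: 10
  H: 7
  Cl: 1
Molecular formula: C10H7Cl.
Molar mass = 162.616 g/mol.
Mass from C: 10 × 12.011 = 120.110 g/mol.
%C = 120.110 / 162.616 × 100 = 73.86%.

73.86%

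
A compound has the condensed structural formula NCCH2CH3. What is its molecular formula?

C3H5N

Atom tally by fragment:
  NCCH2 → C:2 H:2 N:1
  CH3 → C:1 H:3
Element totals:
  C: 3
  H: 5
  N: 1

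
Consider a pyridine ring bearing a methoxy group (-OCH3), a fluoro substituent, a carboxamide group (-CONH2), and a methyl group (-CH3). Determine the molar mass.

Atom tally by fragment:
  pyridine ring core → C:5 H:5 N:1
  (− 4 ring H displaced by substituents)
  + OCH3 → C:1 H:3 O:1
  + F → F:1
  + CONH2 → C:1 H:2 O:1 N:1
  + CH3 → C:1 H:3
Element totals:
  C: 8
  H: 9
  F: 1
  N: 2
  O: 2
Molecular formula: C8H9FN2O2.
  M = 8(12.011) + 9(1.008) + 18.998 + 2(14.007) + 2(15.999)
    = 96.088 + 9.072 + 18.998 + 28.014 + 31.998 = 184.170

184.17 g/mol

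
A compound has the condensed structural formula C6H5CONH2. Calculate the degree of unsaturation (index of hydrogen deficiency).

Atom tally by fragment:
  benzene ring core → C:6 H:6
  (− 1 ring H displaced by substituents)
  + CONH2 → C:1 H:2 O:1 N:1
Element totals:
  C: 7
  H: 7
  N: 1
  O: 1
Molecular formula: C7H7NO.
DoU = (2C + 2 + N − H − X) / 2 = (2·7 + 2 + 1 − 7 − 0) / 2 = 5.

5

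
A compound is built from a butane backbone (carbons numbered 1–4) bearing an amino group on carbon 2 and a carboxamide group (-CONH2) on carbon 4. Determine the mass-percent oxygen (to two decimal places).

13.77%

Atom tally by fragment:
  CH3 → C:1 H:3
  CH(NH2) → C:1 H:3 N:1
  CH2 → C:1 H:2
  CH2CONH2 → C:2 H:4 O:1 N:1
Element totals:
  C: 5
  H: 12
  N: 2
  O: 1
Molecular formula: C5H12N2O.
Molar mass = 116.164 g/mol.
Mass from O: 1 × 15.999 = 15.999 g/mol.
%O = 15.999 / 116.164 × 100 = 13.77%.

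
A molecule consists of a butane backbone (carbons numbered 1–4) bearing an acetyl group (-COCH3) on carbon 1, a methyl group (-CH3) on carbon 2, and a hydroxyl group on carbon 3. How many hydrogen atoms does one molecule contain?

14

Atom tally by fragment:
  CH3COCH2 → C:3 H:5 O:1
  CH(CH3) → C:2 H:4
  CH(OH) → C:1 H:2 O:1
  CH3 → C:1 H:3
Element totals:
  C: 7
  H: 14
  O: 2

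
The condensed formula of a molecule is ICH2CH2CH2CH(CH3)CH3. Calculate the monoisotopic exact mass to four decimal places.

212.0062

Atom tally by fragment:
  ICH2 → C:1 H:2 I:1
  CH2 → C:1 H:2
  CH2 → C:1 H:2
  CH(CH3) → C:2 H:4
  CH3 → C:1 H:3
Element totals:
  C: 6
  H: 13
  I: 1
Molecular formula: C6H13I.
  M = 6(12.0) + 13(1.007825) + 126.904472
    = 72.000000 + 13.101725 + 126.904472 = 212.006197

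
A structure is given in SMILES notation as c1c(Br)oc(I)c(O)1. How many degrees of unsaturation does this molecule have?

3

Atom tally by fragment:
  furan ring core → C:4 H:4 O:1
  (− 3 ring H displaced by substituents)
  + Br → Br:1
  + I → I:1
  + OH → O:1 H:1
Element totals:
  C: 4
  H: 2
  Br: 1
  I: 1
  O: 2
Molecular formula: C4H2BrIO2.
DoU = (2C + 2 + N − H − X) / 2 = (2·4 + 2 + 0 − 2 − 2) / 2 = 3.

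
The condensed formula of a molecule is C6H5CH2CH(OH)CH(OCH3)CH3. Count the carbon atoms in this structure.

11

Element totals:
  C: 11
  H: 16
  O: 2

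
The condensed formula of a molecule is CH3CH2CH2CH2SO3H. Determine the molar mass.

138.18 g/mol

Element totals:
  C: 4
  H: 10
  O: 3
  S: 1
Molecular formula: C4H10O3S.
  M = 4(12.011) + 10(1.008) + 3(15.999) + 32.06
    = 48.044 + 10.080 + 47.997 + 32.060 = 138.181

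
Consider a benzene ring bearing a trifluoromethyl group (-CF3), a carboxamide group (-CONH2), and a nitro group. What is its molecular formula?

C8H5F3N2O3

Atom tally by fragment:
  benzene ring core → C:6 H:6
  (− 3 ring H displaced by substituents)
  + CF3 → C:1 F:3
  + CONH2 → C:1 H:2 O:1 N:1
  + NO2 → N:1 O:2
Element totals:
  C: 8
  H: 5
  F: 3
  N: 2
  O: 3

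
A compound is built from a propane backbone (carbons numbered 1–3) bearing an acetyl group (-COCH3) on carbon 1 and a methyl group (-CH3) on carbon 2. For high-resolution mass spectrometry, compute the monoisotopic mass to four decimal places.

Atom tally by fragment:
  CH3COCH2 → C:3 H:5 O:1
  CH(CH3) → C:2 H:4
  CH3 → C:1 H:3
Element totals:
  C: 6
  H: 12
  O: 1
Molecular formula: C6H12O.
  M = 6(12.0) + 12(1.007825) + 15.994915
    = 72.000000 + 12.093900 + 15.994915 = 100.088815

100.0888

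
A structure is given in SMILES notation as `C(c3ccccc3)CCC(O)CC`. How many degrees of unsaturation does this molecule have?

Atom tally by fragment:
  C6H5CH2 → C:7 H:7
  CH2 → C:1 H:2
  CH2 → C:1 H:2
  CH(OH) → C:1 H:2 O:1
  CH2 → C:1 H:2
  CH3 → C:1 H:3
Element totals:
  C: 12
  H: 18
  O: 1
Molecular formula: C12H18O.
DoU = (2C + 2 + N − H − X) / 2 = (2·12 + 2 + 0 − 18 − 0) / 2 = 4.

4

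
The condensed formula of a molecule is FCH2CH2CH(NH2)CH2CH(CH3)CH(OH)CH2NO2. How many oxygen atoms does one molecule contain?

3

Element totals:
  C: 8
  H: 17
  F: 1
  N: 2
  O: 3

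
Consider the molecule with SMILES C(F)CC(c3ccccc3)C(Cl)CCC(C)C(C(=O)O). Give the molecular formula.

Atom tally by fragment:
  FCH2 → C:1 H:2 F:1
  CH2 → C:1 H:2
  CH(C6H5) → C:7 H:6
  CH(Cl) → C:1 H:1 Cl:1
  CH2 → C:1 H:2
  CH2 → C:1 H:2
  CH(CH3) → C:2 H:4
  CH2COOH → C:2 H:3 O:2
Element totals:
  C: 16
  H: 22
  Cl: 1
  F: 1
  O: 2

C16H22ClFO2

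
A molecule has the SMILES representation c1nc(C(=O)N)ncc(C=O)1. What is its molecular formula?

C6H5N3O2

Atom tally by fragment:
  pyrimidine ring core → C:4 H:4 N:2
  (− 2 ring H displaced by substituents)
  + CONH2 → C:1 H:2 O:1 N:1
  + CHO → C:1 H:1 O:1
Element totals:
  C: 6
  H: 5
  N: 3
  O: 2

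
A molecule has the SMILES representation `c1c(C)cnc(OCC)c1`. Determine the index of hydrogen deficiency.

Atom tally by fragment:
  pyridine ring core → C:5 H:5 N:1
  (− 2 ring H displaced by substituents)
  + CH3 → C:1 H:3
  + OC2H5 → C:2 H:5 O:1
Element totals:
  C: 8
  H: 11
  N: 1
  O: 1
Molecular formula: C8H11NO.
DoU = (2C + 2 + N − H − X) / 2 = (2·8 + 2 + 1 − 11 − 0) / 2 = 4.

4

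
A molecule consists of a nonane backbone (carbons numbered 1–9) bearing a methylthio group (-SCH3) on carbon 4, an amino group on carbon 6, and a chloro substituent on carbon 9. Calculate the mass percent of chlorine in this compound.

Atom tally by fragment:
  CH3 → C:1 H:3
  CH2 → C:1 H:2
  CH2 → C:1 H:2
  CH(SCH3) → C:2 H:4 S:1
  CH2 → C:1 H:2
  CH(NH2) → C:1 H:3 N:1
  CH2 → C:1 H:2
  CH2 → C:1 H:2
  CH2Cl → C:1 H:2 Cl:1
Element totals:
  C: 10
  H: 22
  Cl: 1
  N: 1
  S: 1
Molecular formula: C10H22ClNS.
Molar mass = 223.803 g/mol.
Mass from Cl: 1 × 35.45 = 35.450 g/mol.
%Cl = 35.450 / 223.803 × 100 = 15.84%.

15.84%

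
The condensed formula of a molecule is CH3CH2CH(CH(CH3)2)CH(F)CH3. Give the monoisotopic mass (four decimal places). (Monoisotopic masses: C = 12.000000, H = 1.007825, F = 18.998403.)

Element totals:
  C: 8
  H: 17
  F: 1
Molecular formula: C8H17F.
  M = 8(12.0) + 17(1.007825) + 18.998403
    = 96.000000 + 17.133025 + 18.998403 = 132.131428

132.1314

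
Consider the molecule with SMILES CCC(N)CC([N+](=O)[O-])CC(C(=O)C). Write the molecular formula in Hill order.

C9H18N2O3

Atom tally by fragment:
  CH3 → C:1 H:3
  CH2 → C:1 H:2
  CH(NH2) → C:1 H:3 N:1
  CH2 → C:1 H:2
  CH(NO2) → C:1 H:1 N:1 O:2
  CH2 → C:1 H:2
  CH2COCH3 → C:3 H:5 O:1
Element totals:
  C: 9
  H: 18
  N: 2
  O: 3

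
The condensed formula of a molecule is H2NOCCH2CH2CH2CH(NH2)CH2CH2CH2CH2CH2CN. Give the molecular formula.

C11H21N3O

Atom tally by fragment:
  H2NOCCH2 → C:2 H:4 O:1 N:1
  CH2 → C:1 H:2
  CH2 → C:1 H:2
  CH(NH2) → C:1 H:3 N:1
  CH2 → C:1 H:2
  CH2 → C:1 H:2
  CH2 → C:1 H:2
  CH2 → C:1 H:2
  CH2CN → C:2 H:2 N:1
Element totals:
  C: 11
  H: 21
  N: 3
  O: 1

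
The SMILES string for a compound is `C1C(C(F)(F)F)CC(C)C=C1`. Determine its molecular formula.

C8H11F3

Atom tally by fragment:
  cyclohexene ring core → C:6 H:10
  (− 2 ring H displaced by substituents)
  + CF3 → C:1 F:3
  + CH3 → C:1 H:3
Element totals:
  C: 8
  H: 11
  F: 3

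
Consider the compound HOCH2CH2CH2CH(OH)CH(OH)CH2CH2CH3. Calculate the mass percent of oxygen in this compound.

Atom tally by fragment:
  HOCH2CH2 → C:2 H:5 O:1
  CH2 → C:1 H:2
  CH(OH) → C:1 H:2 O:1
  CH(OH) → C:1 H:2 O:1
  CH2 → C:1 H:2
  CH2 → C:1 H:2
  CH3 → C:1 H:3
Element totals:
  C: 8
  H: 18
  O: 3
Molecular formula: C8H18O3.
Molar mass = 162.229 g/mol.
Mass from O: 3 × 15.999 = 47.997 g/mol.
%O = 47.997 / 162.229 × 100 = 29.59%.

29.59%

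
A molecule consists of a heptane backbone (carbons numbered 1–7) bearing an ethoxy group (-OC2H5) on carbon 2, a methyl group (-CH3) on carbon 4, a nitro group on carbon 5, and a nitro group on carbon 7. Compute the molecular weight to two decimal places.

Atom tally by fragment:
  CH3 → C:1 H:3
  CH(OC2H5) → C:3 H:6 O:1
  CH2 → C:1 H:2
  CH(CH3) → C:2 H:4
  CH(NO2) → C:1 H:1 N:1 O:2
  CH2 → C:1 H:2
  CH2NO2 → C:1 H:2 N:1 O:2
Element totals:
  C: 10
  H: 20
  N: 2
  O: 5
Molecular formula: C10H20N2O5.
  M = 10(12.011) + 20(1.008) + 2(14.007) + 5(15.999)
    = 120.110 + 20.160 + 28.014 + 79.995 = 248.279

248.28 g/mol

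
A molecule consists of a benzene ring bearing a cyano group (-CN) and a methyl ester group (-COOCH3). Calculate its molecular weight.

Atom tally by fragment:
  benzene ring core → C:6 H:6
  (− 2 ring H displaced by substituents)
  + CN → C:1 N:1
  + COOCH3 → C:2 H:3 O:2
Element totals:
  C: 9
  H: 7
  N: 1
  O: 2
Molecular formula: C9H7NO2.
  M = 9(12.011) + 7(1.008) + 14.007 + 2(15.999)
    = 108.099 + 7.056 + 14.007 + 31.998 = 161.160

161.16 g/mol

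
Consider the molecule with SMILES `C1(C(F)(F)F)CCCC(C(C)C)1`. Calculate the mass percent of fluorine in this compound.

Atom tally by fragment:
  cyclopentane ring core → C:5 H:10
  (− 2 ring H displaced by substituents)
  + CF3 → C:1 F:3
  + CH(CH3)2 → C:3 H:7
Element totals:
  C: 9
  H: 15
  F: 3
Molecular formula: C9H15F3.
Molar mass = 180.213 g/mol.
Mass from F: 3 × 18.998 = 56.994 g/mol.
%F = 56.994 / 180.213 × 100 = 31.63%.

31.63%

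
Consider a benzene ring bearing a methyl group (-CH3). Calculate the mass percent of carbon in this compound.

91.25%

Atom tally by fragment:
  benzene ring core → C:6 H:6
  (− 1 ring H displaced by substituents)
  + CH3 → C:1 H:3
Element totals:
  C: 7
  H: 8
Molecular formula: C7H8.
Molar mass = 92.141 g/mol.
Mass from C: 7 × 12.011 = 84.077 g/mol.
%C = 84.077 / 92.141 × 100 = 91.25%.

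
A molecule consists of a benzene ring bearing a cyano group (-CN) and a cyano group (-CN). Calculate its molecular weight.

128.13 g/mol

Atom tally by fragment:
  benzene ring core → C:6 H:6
  (− 2 ring H displaced by substituents)
  + CN → C:1 N:1
  + CN → C:1 N:1
Element totals:
  C: 8
  H: 4
  N: 2
Molecular formula: C8H4N2.
  M = 8(12.011) + 4(1.008) + 2(14.007)
    = 96.088 + 4.032 + 28.014 = 128.134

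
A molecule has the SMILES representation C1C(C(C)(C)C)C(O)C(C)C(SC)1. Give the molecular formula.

Atom tally by fragment:
  cyclopentane ring core → C:5 H:10
  (− 4 ring H displaced by substituents)
  + C(CH3)3 → C:4 H:9
  + OH → O:1 H:1
  + CH3 → C:1 H:3
  + SCH3 → C:1 H:3 S:1
Element totals:
  C: 11
  H: 22
  O: 1
  S: 1

C11H22OS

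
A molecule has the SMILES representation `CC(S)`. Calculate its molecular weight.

Atom tally by fragment:
  CH3 → C:1 H:3
  CH2SH → C:1 H:3 S:1
Element totals:
  C: 2
  H: 6
  S: 1
Molecular formula: C2H6S.
  M = 2(12.011) + 6(1.008) + 32.06
    = 24.022 + 6.048 + 32.060 = 62.130

62.13 g/mol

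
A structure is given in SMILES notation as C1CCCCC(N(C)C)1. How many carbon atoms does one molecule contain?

8

Atom tally by fragment:
  cyclohexane ring core → C:6 H:12
  (− 1 ring H displaced by substituents)
  + N(CH3)2 → N:1 C:2 H:6
Element totals:
  C: 8
  H: 17
  N: 1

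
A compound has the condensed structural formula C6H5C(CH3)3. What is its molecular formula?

Atom tally by fragment:
  benzene ring core → C:6 H:6
  (− 1 ring H displaced by substituents)
  + C(CH3)3 → C:4 H:9
Element totals:
  C: 10
  H: 14

C10H14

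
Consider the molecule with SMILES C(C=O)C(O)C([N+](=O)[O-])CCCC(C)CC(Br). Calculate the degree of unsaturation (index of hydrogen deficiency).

Atom tally by fragment:
  OHCCH2 → C:2 H:3 O:1
  CH(OH) → C:1 H:2 O:1
  CH(NO2) → C:1 H:1 N:1 O:2
  CH2 → C:1 H:2
  CH2 → C:1 H:2
  CH2 → C:1 H:2
  CH(CH3) → C:2 H:4
  CH2 → C:1 H:2
  CH2Br → C:1 H:2 Br:1
Element totals:
  C: 11
  H: 20
  Br: 1
  N: 1
  O: 4
Molecular formula: C11H20BrNO4.
DoU = (2C + 2 + N − H − X) / 2 = (2·11 + 2 + 1 − 20 − 1) / 2 = 2.

2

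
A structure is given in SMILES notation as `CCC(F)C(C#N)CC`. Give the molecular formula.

Atom tally by fragment:
  CH3 → C:1 H:3
  CH2 → C:1 H:2
  CH(F) → C:1 H:1 F:1
  CH(CN) → C:2 H:1 N:1
  CH2 → C:1 H:2
  CH3 → C:1 H:3
Element totals:
  C: 7
  H: 12
  F: 1
  N: 1

C7H12FN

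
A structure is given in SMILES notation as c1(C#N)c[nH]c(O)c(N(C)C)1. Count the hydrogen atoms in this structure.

Atom tally by fragment:
  pyrrole ring core → C:4 H:5 N:1
  (− 3 ring H displaced by substituents)
  + CN → C:1 N:1
  + OH → O:1 H:1
  + N(CH3)2 → N:1 C:2 H:6
Element totals:
  C: 7
  H: 9
  N: 3
  O: 1

9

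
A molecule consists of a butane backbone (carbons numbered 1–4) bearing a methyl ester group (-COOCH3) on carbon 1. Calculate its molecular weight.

Atom tally by fragment:
  CH3OOCCH2 → C:3 H:5 O:2
  CH2 → C:1 H:2
  CH2 → C:1 H:2
  CH3 → C:1 H:3
Element totals:
  C: 6
  H: 12
  O: 2
Molecular formula: C6H12O2.
  M = 6(12.011) + 12(1.008) + 2(15.999)
    = 72.066 + 12.096 + 31.998 = 116.160

116.16 g/mol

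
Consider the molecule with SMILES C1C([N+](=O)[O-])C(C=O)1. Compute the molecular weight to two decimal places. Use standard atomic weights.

115.09 g/mol

Atom tally by fragment:
  cyclopropane ring core → C:3 H:6
  (− 2 ring H displaced by substituents)
  + NO2 → N:1 O:2
  + CHO → C:1 H:1 O:1
Element totals:
  C: 4
  H: 5
  N: 1
  O: 3
Molecular formula: C4H5NO3.
  M = 4(12.011) + 5(1.008) + 14.007 + 3(15.999)
    = 48.044 + 5.040 + 14.007 + 47.997 = 115.088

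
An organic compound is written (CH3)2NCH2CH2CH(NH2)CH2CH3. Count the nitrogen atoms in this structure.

2

Element totals:
  C: 7
  H: 18
  N: 2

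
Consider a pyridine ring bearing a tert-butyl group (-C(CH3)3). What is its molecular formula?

Atom tally by fragment:
  pyridine ring core → C:5 H:5 N:1
  (− 1 ring H displaced by substituents)
  + C(CH3)3 → C:4 H:9
Element totals:
  C: 9
  H: 13
  N: 1

C9H13N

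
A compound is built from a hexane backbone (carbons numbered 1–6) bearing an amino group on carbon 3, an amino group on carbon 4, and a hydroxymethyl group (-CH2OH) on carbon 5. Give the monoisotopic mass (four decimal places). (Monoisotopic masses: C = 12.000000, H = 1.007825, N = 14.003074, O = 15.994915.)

Atom tally by fragment:
  CH3 → C:1 H:3
  CH2 → C:1 H:2
  CH(NH2) → C:1 H:3 N:1
  CH(NH2) → C:1 H:3 N:1
  CH(CH2OH) → C:2 H:4 O:1
  CH3 → C:1 H:3
Element totals:
  C: 7
  H: 18
  N: 2
  O: 1
Molecular formula: C7H18N2O.
  M = 7(12.0) + 18(1.007825) + 2(14.003074) + 15.994915
    = 84.000000 + 18.140850 + 28.006148 + 15.994915 = 146.141913

146.1419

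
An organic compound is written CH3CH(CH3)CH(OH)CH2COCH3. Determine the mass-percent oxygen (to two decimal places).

24.58%

Atom tally by fragment:
  CH3 → C:1 H:3
  CH(CH3) → C:2 H:4
  CH(OH) → C:1 H:2 O:1
  CH2COCH3 → C:3 H:5 O:1
Element totals:
  C: 7
  H: 14
  O: 2
Molecular formula: C7H14O2.
Molar mass = 130.187 g/mol.
Mass from O: 2 × 15.999 = 31.998 g/mol.
%O = 31.998 / 130.187 × 100 = 24.58%.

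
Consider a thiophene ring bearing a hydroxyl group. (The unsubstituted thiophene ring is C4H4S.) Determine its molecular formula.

Atom tally by fragment:
  thiophene ring core → C:4 H:4 S:1
  (− 1 ring H displaced by substituents)
  + OH → O:1 H:1
Element totals:
  C: 4
  H: 4
  O: 1
  S: 1

C4H4OS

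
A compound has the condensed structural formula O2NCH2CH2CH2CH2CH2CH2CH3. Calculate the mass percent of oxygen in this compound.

Element totals:
  C: 7
  H: 15
  N: 1
  O: 2
Molecular formula: C7H15NO2.
Molar mass = 145.202 g/mol.
Mass from O: 2 × 15.999 = 31.998 g/mol.
%O = 31.998 / 145.202 × 100 = 22.04%.

22.04%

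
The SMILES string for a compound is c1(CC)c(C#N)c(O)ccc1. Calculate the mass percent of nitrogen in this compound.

Atom tally by fragment:
  benzene ring core → C:6 H:6
  (− 3 ring H displaced by substituents)
  + C2H5 → C:2 H:5
  + CN → C:1 N:1
  + OH → O:1 H:1
Element totals:
  C: 9
  H: 9
  N: 1
  O: 1
Molecular formula: C9H9NO.
Molar mass = 147.177 g/mol.
Mass from N: 1 × 14.007 = 14.007 g/mol.
%N = 14.007 / 147.177 × 100 = 9.52%.

9.52%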